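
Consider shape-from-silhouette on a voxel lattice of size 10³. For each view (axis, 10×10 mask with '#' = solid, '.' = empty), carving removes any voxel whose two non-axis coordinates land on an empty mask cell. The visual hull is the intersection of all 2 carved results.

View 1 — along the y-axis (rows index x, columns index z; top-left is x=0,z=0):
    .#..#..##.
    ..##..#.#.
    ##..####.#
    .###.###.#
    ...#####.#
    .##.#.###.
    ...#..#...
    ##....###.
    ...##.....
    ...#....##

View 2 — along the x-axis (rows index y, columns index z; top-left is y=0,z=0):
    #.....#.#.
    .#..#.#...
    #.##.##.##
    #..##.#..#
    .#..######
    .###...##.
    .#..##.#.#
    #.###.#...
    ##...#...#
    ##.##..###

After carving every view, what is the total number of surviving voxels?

full grid |V| = 1000
step 1: project along y, AND mask (46/100) → |grid| = 460
step 2: project along x, AND mask (51/100) → |grid| = 238

238 voxels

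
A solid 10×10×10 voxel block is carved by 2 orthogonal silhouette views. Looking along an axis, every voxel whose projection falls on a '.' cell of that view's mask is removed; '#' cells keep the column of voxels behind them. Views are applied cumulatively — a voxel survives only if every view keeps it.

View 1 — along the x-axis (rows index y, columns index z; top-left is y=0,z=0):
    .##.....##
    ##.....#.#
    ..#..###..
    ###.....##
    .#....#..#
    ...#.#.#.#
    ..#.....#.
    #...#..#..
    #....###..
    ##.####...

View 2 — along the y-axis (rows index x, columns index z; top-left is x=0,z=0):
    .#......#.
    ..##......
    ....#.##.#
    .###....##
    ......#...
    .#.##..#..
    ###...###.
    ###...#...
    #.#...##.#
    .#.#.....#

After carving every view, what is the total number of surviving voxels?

remaining voxels: 146

initial block: 10^3 = 1000
V1 x: intersect with YZ mask (39 set) -- 390 left
V2 y: intersect with XZ mask (36 set) -- 146 left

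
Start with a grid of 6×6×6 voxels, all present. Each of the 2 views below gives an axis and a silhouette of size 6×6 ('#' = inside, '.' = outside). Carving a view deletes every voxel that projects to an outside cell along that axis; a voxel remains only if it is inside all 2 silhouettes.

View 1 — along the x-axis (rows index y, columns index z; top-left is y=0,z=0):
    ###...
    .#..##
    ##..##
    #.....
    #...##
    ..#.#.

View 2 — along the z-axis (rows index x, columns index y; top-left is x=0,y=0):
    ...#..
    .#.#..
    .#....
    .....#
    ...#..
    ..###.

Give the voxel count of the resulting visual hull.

before carving: 216 voxels (6×6×6)
step 1: project along x, AND mask (16/36) → |grid| = 96
step 2: project along z, AND mask (9/36) → |grid| = 19

|visual hull| = 19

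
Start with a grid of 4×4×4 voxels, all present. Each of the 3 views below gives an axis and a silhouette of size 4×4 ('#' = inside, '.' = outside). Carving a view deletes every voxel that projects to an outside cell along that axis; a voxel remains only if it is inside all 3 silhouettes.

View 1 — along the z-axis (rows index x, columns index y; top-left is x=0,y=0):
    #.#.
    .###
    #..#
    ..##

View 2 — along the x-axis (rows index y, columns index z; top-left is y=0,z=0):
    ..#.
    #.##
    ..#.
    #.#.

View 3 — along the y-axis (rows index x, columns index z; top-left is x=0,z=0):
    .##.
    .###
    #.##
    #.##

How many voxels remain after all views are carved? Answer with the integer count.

before carving: 64 voxels (4×4×4)
[1] z-view keeps 9 columns → grid now 36
[2] x-view keeps 7 columns → grid now 14
[3] y-view keeps 11 columns → grid now 12

voxel count = 12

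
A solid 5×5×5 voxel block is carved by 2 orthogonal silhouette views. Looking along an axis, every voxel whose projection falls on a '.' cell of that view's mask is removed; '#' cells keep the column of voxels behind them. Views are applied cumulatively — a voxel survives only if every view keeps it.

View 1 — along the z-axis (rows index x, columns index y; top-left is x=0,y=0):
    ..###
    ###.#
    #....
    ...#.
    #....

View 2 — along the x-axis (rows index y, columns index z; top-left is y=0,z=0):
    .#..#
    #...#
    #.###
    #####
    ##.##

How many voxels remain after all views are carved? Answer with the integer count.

remaining voxels: 34

start: 5×5×5 = 125 voxels
step 1: project along z, AND mask (10/25) → |grid| = 50
step 2: project along x, AND mask (17/25) → |grid| = 34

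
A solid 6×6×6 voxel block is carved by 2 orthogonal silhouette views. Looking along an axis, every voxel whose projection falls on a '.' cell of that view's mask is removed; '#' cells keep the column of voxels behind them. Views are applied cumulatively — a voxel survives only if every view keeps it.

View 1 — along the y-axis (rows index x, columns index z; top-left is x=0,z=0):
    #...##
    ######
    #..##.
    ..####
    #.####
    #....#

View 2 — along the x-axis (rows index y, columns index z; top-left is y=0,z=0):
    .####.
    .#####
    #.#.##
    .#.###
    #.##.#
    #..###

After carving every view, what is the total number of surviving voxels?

full grid |V| = 216
[1] y-view keeps 23 columns → grid now 138
[2] x-view keeps 25 columns → grid now 100

100 voxels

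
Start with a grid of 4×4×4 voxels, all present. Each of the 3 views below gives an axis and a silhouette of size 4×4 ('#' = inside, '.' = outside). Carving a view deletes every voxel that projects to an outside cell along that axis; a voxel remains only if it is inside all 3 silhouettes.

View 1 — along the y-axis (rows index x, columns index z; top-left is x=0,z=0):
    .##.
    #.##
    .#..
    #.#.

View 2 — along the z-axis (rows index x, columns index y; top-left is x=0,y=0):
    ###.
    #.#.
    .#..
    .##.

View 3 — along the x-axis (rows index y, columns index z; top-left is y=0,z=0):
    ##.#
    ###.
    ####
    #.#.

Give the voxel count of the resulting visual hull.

full grid |V| = 64
step 1: project along y, AND mask (8/16) → |grid| = 32
step 2: project along z, AND mask (8/16) → |grid| = 17
step 3: project along x, AND mask (12/16) → |grid| = 15

|visual hull| = 15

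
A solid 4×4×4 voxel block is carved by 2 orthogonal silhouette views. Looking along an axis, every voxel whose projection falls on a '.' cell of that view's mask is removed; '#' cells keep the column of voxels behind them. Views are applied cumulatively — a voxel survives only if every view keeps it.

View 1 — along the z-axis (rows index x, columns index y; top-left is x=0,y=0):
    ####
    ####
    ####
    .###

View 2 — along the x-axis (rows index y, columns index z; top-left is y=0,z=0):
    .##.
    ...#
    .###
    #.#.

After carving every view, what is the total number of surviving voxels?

30 voxels

full grid |V| = 64
carve view 1 (along z, XY-mask fill 15/16): 60 voxels remain
carve view 2 (along x, YZ-mask fill 8/16): 30 voxels remain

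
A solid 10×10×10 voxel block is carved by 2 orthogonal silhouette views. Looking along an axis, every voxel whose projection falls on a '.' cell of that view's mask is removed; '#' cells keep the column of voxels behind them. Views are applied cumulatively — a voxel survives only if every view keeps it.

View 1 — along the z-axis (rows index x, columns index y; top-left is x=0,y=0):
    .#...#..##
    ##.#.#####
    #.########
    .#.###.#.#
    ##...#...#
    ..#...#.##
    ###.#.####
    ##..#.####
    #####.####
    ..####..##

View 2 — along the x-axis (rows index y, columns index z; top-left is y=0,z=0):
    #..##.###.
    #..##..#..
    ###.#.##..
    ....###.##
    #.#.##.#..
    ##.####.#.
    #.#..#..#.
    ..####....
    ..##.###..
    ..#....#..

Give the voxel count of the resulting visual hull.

|visual hull| = 299

full grid |V| = 1000
V1 z: intersect with XY mask (65 set) -- 650 left
V2 x: intersect with YZ mask (48 set) -- 299 left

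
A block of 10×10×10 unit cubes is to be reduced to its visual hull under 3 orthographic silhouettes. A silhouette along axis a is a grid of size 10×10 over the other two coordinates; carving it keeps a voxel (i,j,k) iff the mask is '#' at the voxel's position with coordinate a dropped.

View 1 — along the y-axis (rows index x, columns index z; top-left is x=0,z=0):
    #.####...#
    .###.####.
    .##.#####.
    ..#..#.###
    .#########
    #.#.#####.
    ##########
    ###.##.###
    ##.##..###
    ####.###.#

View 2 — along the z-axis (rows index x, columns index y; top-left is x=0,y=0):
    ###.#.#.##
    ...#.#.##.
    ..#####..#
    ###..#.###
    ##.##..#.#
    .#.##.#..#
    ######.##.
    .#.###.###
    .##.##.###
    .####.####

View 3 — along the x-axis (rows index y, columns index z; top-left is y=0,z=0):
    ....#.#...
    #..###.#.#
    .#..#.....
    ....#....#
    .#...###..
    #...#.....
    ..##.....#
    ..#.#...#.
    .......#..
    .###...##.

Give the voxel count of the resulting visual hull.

151 voxels

initial block: 10^3 = 1000
  1. axis=1 (XZ plane), |mask|=74  ⇒  voxels=740
  2. axis=2 (XY plane), |mask|=65  ⇒  voxels=485
  3. axis=0 (YZ plane), |mask|=30  ⇒  voxels=151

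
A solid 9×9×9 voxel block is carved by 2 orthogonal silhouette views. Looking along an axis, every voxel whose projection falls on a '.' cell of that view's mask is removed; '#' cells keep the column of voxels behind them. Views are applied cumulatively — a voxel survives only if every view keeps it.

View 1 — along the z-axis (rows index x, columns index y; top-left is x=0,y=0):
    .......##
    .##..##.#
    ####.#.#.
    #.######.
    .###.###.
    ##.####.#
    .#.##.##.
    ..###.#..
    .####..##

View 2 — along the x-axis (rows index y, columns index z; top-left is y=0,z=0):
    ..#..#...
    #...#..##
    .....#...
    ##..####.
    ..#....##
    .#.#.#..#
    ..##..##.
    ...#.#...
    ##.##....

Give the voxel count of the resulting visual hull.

remaining voxels: 165

start: 9×9×9 = 729 voxels
step 1: project along z, AND mask (48/81) → |grid| = 432
step 2: project along x, AND mask (30/81) → |grid| = 165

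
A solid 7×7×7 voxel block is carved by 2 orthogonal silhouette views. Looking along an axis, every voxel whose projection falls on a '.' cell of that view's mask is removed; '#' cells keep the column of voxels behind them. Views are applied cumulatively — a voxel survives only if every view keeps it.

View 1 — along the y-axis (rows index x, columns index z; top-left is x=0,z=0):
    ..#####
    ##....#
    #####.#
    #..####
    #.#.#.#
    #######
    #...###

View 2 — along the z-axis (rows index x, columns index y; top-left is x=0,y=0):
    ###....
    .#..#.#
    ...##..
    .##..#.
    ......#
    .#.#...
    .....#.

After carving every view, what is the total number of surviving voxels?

|visual hull| = 73

initial block: 7^3 = 343
[1] y-view keeps 34 columns → grid now 238
[2] z-view keeps 15 columns → grid now 73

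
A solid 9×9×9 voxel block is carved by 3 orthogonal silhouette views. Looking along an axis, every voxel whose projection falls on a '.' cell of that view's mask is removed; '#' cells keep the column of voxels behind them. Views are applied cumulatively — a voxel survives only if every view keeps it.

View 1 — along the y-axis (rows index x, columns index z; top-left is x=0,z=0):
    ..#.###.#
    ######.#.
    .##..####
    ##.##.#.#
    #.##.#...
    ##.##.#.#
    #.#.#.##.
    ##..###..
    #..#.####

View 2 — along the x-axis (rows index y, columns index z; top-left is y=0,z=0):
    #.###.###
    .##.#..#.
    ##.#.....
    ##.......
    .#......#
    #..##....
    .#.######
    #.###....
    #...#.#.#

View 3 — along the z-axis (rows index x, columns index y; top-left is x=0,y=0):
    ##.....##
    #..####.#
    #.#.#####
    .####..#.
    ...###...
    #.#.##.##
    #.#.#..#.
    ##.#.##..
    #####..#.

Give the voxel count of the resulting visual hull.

full grid |V| = 729
step 1: project along y, AND mask (50/81) → |grid| = 450
step 2: project along x, AND mask (36/81) → |grid| = 202
step 3: project along z, AND mask (46/81) → |grid| = 113

|visual hull| = 113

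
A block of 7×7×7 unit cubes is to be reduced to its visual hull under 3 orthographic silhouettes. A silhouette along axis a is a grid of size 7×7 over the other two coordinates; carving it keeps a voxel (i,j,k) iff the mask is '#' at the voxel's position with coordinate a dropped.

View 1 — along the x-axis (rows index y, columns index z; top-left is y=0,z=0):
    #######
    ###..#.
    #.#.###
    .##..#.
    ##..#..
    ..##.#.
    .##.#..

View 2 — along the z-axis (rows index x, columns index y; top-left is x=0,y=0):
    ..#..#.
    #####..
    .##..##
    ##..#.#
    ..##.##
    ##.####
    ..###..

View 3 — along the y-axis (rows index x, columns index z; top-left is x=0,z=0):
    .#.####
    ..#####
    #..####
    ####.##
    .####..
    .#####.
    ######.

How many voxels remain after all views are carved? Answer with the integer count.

before carving: 343 voxels (7×7×7)
[1] x-view keeps 28 columns → grid now 196
[2] z-view keeps 28 columns → grid now 110
[3] y-view keeps 36 columns → grid now 80

|visual hull| = 80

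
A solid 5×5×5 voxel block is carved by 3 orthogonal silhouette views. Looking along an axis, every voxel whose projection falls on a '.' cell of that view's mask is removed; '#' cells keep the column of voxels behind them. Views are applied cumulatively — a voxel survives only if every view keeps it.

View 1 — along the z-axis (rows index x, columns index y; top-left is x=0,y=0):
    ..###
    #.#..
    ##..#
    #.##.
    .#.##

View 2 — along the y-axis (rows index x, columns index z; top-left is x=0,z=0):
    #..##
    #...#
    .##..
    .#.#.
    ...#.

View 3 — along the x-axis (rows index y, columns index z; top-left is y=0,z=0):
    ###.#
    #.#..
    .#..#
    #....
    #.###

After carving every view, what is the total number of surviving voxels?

voxel count = 15

initial block: 5^3 = 125
  1. axis=2 (XY plane), |mask|=14  ⇒  voxels=70
  2. axis=1 (XZ plane), |mask|=10  ⇒  voxels=28
  3. axis=0 (YZ plane), |mask|=13  ⇒  voxels=15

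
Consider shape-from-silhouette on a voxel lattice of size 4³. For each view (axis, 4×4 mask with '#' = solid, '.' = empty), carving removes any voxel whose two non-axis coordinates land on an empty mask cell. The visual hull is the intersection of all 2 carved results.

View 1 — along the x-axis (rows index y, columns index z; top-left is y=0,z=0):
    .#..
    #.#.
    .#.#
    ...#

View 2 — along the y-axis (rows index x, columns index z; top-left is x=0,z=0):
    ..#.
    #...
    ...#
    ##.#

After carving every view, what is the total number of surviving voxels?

before carving: 64 voxels (4×4×4)
after view 1 [x-axis, 6 of 16 cells solid] → remaining = 24
after view 2 [y-axis, 6 of 16 cells solid] → remaining = 9

voxel count = 9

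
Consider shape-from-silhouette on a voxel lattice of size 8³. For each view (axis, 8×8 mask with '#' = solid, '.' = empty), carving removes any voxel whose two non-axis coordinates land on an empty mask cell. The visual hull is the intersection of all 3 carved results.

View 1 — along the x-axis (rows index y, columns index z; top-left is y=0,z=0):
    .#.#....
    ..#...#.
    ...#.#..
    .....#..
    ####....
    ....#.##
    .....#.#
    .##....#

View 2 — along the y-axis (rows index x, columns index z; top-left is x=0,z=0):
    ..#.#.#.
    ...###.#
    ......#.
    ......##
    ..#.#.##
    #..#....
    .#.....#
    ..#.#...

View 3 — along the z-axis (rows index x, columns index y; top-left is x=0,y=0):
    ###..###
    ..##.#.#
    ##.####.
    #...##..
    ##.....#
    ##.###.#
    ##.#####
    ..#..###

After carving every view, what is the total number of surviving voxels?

before carving: 512 voxels (8×8×8)
[1] x-view keeps 19 columns → grid now 152
[2] y-view keeps 20 columns → grid now 46
[3] z-view keeps 39 columns → grid now 30

30 voxels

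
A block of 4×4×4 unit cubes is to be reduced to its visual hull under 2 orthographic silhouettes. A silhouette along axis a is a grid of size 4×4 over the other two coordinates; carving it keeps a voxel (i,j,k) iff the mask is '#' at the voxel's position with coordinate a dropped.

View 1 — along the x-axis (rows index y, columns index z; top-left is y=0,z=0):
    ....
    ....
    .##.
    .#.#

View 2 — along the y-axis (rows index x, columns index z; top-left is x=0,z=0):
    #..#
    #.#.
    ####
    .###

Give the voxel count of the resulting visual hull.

start: 4×4×4 = 64 voxels
  1. axis=0 (YZ plane), |mask|=4  ⇒  voxels=16
  2. axis=1 (XZ plane), |mask|=11  ⇒  voxels=10

voxel count = 10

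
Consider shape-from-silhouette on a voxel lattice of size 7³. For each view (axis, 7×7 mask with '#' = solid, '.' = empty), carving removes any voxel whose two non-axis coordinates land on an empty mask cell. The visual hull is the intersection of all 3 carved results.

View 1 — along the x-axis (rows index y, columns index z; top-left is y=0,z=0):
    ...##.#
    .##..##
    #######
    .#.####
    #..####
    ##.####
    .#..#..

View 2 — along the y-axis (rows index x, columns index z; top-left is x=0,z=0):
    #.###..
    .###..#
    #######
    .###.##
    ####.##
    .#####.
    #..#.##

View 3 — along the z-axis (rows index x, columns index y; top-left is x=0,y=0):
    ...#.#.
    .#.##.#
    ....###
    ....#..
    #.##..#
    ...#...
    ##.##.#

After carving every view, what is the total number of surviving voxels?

initial block: 7^3 = 343
carve view 1 (along x, YZ-mask fill 32/49): 224 voxels remain
carve view 2 (along y, XZ-mask fill 35/49): 157 voxels remain
carve view 3 (along z, XY-mask fill 20/49): 58 voxels remain

58 voxels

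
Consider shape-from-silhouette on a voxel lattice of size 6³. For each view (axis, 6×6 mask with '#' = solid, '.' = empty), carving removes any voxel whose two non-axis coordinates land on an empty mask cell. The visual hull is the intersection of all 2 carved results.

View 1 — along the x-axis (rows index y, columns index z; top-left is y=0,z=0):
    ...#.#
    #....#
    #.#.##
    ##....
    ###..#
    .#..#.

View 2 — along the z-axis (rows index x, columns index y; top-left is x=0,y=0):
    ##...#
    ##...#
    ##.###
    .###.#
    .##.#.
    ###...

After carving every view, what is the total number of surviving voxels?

full grid |V| = 216
carve view 1 (along x, YZ-mask fill 16/36): 96 voxels remain
carve view 2 (along z, XY-mask fill 21/36): 52 voxels remain

voxel count = 52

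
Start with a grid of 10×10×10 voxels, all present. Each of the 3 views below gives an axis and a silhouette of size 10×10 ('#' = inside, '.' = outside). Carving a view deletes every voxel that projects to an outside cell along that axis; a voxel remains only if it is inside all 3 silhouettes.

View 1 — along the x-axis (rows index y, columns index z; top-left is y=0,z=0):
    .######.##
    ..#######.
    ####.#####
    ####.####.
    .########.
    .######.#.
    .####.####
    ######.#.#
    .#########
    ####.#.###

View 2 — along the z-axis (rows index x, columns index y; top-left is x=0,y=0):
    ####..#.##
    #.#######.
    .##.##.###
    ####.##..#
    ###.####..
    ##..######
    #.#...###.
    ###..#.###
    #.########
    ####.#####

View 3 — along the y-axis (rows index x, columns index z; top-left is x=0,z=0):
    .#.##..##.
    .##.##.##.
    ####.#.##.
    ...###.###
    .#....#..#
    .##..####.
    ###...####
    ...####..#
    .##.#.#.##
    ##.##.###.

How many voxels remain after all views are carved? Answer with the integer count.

|visual hull| = 356

initial block: 10^3 = 1000
after view 1 [x-axis, 80 of 100 cells solid] → remaining = 800
after view 2 [z-axis, 74 of 100 cells solid] → remaining = 594
after view 3 [y-axis, 58 of 100 cells solid] → remaining = 356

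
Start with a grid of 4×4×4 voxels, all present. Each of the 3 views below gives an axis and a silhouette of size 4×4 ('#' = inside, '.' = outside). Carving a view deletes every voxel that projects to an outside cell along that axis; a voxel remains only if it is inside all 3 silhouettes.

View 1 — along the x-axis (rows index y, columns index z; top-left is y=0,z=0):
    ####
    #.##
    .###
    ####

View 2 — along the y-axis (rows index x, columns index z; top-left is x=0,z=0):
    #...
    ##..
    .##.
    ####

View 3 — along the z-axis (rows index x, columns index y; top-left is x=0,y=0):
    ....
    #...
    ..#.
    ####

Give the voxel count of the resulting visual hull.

initial block: 4^3 = 64
after view 1 [x-axis, 14 of 16 cells solid] → remaining = 56
after view 2 [y-axis, 9 of 16 cells solid] → remaining = 30
after view 3 [z-axis, 6 of 16 cells solid] → remaining = 18

voxel count = 18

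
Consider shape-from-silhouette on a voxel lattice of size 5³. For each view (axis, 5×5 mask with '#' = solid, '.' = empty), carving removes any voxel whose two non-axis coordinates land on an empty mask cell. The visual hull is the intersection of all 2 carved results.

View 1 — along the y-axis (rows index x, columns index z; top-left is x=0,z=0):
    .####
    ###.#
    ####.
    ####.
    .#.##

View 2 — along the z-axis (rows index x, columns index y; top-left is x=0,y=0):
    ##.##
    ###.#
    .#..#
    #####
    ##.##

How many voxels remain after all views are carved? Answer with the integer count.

initial block: 5^3 = 125
carve view 1 (along y, XZ-mask fill 19/25): 95 voxels remain
carve view 2 (along z, XY-mask fill 19/25): 72 voxels remain

|visual hull| = 72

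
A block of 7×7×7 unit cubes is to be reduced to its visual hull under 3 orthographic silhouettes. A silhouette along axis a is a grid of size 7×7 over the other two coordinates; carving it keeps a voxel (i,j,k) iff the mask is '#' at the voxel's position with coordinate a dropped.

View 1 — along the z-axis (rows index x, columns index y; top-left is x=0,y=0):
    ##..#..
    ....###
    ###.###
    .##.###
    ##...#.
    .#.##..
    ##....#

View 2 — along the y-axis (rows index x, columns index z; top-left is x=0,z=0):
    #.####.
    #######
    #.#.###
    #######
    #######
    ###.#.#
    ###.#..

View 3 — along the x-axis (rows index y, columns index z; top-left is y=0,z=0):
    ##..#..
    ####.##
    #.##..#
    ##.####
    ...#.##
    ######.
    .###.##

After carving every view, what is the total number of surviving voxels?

voxel count = 96

initial block: 7^3 = 343
step 1: project along z, AND mask (26/49) → |grid| = 182
step 2: project along y, AND mask (40/49) → |grid| = 149
step 3: project along x, AND mask (33/49) → |grid| = 96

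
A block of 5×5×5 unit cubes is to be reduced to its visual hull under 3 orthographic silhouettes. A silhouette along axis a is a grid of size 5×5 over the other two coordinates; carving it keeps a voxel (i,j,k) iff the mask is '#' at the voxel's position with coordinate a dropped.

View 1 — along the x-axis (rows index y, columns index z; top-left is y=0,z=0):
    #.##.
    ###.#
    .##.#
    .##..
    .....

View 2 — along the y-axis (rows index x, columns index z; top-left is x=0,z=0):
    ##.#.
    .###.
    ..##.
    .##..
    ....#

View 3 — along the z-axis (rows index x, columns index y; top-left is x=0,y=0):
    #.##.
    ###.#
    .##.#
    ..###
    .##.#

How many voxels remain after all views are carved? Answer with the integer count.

voxel count = 18

start: 5×5×5 = 125 voxels
carve view 1 (along x, YZ-mask fill 12/25): 60 voxels remain
carve view 2 (along y, XZ-mask fill 11/25): 28 voxels remain
carve view 3 (along z, XY-mask fill 16/25): 18 voxels remain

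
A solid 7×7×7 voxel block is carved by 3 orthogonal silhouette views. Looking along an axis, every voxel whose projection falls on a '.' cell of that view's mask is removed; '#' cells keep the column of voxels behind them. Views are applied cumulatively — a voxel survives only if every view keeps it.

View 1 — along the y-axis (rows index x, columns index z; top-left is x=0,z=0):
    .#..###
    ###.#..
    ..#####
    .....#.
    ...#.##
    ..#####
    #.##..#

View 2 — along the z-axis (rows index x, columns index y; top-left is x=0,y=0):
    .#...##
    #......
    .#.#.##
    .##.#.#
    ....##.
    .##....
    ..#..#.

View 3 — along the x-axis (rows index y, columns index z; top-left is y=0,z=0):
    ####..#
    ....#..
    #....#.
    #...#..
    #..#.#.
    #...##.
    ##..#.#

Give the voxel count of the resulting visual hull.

initial block: 7^3 = 343
  1. axis=1 (XZ plane), |mask|=26  ⇒  voxels=182
  2. axis=2 (XY plane), |mask|=18  ⇒  voxels=64
  3. axis=0 (YZ plane), |mask|=20  ⇒  voxels=24

voxel count = 24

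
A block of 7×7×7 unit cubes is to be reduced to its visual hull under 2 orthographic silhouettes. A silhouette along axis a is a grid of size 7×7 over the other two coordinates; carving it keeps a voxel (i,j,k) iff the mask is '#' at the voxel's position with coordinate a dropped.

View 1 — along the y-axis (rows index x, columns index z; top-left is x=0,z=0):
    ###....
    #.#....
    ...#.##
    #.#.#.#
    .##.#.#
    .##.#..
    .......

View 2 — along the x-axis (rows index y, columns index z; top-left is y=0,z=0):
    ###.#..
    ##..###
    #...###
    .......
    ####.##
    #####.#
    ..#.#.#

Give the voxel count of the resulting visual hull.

full grid |V| = 343
  1. axis=1 (XZ plane), |mask|=19  ⇒  voxels=133
  2. axis=0 (YZ plane), |mask|=28  ⇒  voxels=82

voxel count = 82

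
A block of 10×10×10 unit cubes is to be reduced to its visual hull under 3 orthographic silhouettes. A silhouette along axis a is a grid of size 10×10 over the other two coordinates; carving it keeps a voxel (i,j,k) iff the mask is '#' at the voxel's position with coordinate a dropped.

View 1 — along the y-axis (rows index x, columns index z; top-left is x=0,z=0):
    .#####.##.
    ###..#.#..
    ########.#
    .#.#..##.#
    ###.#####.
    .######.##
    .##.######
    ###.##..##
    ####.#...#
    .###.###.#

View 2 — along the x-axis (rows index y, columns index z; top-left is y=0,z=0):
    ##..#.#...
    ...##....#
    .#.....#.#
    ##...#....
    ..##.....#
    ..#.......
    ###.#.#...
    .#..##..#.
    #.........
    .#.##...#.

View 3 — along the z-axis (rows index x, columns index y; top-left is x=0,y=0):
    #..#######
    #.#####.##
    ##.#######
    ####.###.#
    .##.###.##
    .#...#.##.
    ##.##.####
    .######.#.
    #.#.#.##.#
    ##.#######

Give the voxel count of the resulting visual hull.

159 voxels

full grid |V| = 1000
step 1: project along y, AND mask (70/100) → |grid| = 700
step 2: project along x, AND mask (31/100) → |grid| = 223
step 3: project along z, AND mask (74/100) → |grid| = 159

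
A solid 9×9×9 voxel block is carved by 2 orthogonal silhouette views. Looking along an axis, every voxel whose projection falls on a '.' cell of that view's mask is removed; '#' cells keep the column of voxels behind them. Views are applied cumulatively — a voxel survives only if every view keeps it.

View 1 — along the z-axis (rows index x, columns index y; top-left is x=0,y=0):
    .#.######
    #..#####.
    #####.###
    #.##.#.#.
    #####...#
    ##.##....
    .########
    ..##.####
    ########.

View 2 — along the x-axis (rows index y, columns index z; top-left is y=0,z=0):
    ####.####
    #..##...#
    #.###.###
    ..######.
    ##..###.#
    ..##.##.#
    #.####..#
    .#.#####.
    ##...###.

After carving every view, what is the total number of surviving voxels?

voxel count = 343

full grid |V| = 729
step 1: project along z, AND mask (58/81) → |grid| = 522
step 2: project along x, AND mask (53/81) → |grid| = 343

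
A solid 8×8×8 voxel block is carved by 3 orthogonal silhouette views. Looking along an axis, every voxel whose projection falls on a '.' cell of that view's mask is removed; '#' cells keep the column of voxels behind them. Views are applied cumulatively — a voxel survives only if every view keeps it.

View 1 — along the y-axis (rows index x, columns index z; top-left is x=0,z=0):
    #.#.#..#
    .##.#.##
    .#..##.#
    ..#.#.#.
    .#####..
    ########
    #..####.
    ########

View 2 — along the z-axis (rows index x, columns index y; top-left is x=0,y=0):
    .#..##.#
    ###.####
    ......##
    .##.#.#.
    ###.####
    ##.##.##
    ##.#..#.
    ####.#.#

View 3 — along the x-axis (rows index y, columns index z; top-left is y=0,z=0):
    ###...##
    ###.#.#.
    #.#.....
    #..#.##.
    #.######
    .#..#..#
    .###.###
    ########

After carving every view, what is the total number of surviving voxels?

start: 8×8×8 = 512 voxels
after view 1 [y-axis, 42 of 64 cells solid] → remaining = 336
after view 2 [z-axis, 40 of 64 cells solid] → remaining = 222
after view 3 [x-axis, 40 of 64 cells solid] → remaining = 149

149 voxels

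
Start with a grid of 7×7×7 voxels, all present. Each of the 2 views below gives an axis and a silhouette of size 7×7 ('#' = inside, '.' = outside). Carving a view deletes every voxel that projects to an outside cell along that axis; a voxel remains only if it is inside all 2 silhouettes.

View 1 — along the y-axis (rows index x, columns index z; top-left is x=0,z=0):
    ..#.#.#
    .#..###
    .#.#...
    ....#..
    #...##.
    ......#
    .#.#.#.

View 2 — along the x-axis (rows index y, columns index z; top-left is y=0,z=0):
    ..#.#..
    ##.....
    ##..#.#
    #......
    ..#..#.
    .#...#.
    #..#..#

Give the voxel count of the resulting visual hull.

37 voxels

initial block: 7^3 = 343
[1] y-view keeps 17 columns → grid now 119
[2] x-view keeps 16 columns → grid now 37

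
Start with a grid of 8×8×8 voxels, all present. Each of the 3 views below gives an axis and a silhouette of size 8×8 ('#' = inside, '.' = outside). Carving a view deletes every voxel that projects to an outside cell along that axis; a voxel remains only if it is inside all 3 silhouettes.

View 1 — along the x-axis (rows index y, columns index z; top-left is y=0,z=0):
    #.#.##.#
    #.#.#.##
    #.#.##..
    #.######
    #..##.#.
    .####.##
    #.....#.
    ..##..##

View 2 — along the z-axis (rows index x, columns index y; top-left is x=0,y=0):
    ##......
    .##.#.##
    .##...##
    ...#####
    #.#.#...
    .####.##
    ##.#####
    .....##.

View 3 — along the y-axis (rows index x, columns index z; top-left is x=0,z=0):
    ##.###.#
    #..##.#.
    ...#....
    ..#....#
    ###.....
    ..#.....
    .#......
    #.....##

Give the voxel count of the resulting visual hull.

voxel count = 41

start: 8×8×8 = 512 voxels
step 1: project along x, AND mask (37/64) → |grid| = 296
step 2: project along z, AND mask (34/64) → |grid| = 147
step 3: project along y, AND mask (21/64) → |grid| = 41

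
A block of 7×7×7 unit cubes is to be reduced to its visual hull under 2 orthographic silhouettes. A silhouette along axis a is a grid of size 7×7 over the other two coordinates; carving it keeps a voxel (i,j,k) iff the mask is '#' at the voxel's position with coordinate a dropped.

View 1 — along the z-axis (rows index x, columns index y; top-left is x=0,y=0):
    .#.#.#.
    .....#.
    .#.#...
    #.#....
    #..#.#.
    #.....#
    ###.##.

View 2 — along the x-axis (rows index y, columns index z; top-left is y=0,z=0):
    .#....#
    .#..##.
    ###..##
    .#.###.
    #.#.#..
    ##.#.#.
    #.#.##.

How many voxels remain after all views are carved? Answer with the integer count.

start: 7×7×7 = 343 voxels
  1. axis=2 (XY plane), |mask|=18  ⇒  voxels=126
  2. axis=0 (YZ plane), |mask|=25  ⇒  voxels=62

remaining voxels: 62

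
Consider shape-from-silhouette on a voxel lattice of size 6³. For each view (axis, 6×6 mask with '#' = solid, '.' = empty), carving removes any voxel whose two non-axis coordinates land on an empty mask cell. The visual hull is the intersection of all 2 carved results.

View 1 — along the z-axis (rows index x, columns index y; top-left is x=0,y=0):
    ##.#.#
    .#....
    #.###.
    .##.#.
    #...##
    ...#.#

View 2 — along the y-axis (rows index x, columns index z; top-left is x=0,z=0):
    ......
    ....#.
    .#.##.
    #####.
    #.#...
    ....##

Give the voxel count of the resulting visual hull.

38 voxels

start: 6×6×6 = 216 voxels
  1. axis=2 (XY plane), |mask|=17  ⇒  voxels=102
  2. axis=1 (XZ plane), |mask|=13  ⇒  voxels=38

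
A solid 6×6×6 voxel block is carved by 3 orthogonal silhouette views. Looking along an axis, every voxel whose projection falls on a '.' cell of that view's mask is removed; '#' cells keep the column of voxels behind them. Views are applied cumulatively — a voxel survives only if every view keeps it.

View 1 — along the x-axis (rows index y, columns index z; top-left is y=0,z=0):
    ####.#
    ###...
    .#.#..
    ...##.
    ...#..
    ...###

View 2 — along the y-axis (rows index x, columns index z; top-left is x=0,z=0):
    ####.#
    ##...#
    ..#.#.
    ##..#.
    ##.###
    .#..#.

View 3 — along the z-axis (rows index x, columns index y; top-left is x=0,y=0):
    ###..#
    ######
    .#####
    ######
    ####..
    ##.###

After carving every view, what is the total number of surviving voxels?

initial block: 6^3 = 216
after view 1 [x-axis, 16 of 36 cells solid] → remaining = 96
after view 2 [y-axis, 20 of 36 cells solid] → remaining = 51
after view 3 [z-axis, 30 of 36 cells solid] → remaining = 43

voxel count = 43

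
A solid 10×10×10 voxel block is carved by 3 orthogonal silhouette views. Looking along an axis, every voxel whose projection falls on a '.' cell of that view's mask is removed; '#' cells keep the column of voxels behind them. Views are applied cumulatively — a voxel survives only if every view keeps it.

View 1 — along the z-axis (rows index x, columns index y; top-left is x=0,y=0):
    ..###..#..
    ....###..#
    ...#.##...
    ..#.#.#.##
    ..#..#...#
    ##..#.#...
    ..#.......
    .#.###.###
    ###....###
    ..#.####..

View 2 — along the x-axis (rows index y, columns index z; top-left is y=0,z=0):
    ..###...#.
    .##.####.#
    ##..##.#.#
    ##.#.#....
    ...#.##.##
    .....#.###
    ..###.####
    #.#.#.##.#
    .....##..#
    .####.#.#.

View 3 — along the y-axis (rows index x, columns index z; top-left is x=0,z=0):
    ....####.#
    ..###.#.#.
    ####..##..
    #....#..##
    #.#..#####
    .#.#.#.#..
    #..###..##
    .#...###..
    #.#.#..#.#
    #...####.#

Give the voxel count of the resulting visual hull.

voxel count = 122

before carving: 1000 voxels (10×10×10)
carve view 1 (along z, XY-mask fill 42/100): 420 voxels remain
carve view 2 (along x, YZ-mask fill 52/100): 225 voxels remain
carve view 3 (along y, XZ-mask fill 52/100): 122 voxels remain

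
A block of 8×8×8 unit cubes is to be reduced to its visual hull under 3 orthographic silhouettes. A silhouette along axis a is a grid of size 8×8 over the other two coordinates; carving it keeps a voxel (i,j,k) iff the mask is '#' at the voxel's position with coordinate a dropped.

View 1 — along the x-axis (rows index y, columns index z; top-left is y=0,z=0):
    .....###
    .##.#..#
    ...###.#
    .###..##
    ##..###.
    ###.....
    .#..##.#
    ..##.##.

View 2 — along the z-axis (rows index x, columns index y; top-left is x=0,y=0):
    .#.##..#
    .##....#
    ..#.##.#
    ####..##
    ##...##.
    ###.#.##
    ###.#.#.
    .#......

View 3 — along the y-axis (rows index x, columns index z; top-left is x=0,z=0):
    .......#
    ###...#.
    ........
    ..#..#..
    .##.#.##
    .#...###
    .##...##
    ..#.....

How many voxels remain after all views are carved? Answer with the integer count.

|visual hull| = 50

full grid |V| = 512
carve view 1 (along x, YZ-mask fill 32/64): 256 voxels remain
carve view 2 (along z, XY-mask fill 33/64): 132 voxels remain
carve view 3 (along y, XZ-mask fill 21/64): 50 voxels remain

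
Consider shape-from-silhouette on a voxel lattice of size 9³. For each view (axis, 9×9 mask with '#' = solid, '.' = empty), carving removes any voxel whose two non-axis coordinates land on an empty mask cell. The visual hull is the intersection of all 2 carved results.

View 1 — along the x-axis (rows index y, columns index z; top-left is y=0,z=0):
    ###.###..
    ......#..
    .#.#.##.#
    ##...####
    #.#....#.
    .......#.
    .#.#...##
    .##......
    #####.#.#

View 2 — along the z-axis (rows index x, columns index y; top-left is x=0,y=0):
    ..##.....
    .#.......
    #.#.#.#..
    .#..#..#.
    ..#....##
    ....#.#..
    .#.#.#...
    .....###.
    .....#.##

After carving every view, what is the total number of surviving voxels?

82 voxels

before carving: 729 voxels (9×9×9)
after view 1 [x-axis, 35 of 81 cells solid] → remaining = 315
after view 2 [z-axis, 24 of 81 cells solid] → remaining = 82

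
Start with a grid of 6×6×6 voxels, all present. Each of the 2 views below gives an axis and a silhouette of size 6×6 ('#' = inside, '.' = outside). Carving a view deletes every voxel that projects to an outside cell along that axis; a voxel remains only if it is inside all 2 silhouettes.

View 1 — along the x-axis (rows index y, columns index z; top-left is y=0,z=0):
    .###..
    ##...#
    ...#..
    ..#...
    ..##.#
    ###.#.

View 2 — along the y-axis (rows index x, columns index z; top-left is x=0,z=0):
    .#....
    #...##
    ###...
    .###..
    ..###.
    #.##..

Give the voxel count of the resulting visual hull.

|visual hull| = 44

initial block: 6^3 = 216
step 1: project along x, AND mask (15/36) → |grid| = 90
step 2: project along y, AND mask (16/36) → |grid| = 44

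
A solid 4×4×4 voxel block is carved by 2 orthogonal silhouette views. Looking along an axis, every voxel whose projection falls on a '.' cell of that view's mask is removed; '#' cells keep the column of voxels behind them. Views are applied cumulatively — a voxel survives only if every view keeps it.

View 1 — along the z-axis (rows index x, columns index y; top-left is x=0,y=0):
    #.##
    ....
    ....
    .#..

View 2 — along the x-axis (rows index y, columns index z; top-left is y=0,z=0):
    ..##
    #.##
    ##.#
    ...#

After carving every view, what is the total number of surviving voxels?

9 voxels

initial block: 4^3 = 64
[1] z-view keeps 4 columns → grid now 16
[2] x-view keeps 9 columns → grid now 9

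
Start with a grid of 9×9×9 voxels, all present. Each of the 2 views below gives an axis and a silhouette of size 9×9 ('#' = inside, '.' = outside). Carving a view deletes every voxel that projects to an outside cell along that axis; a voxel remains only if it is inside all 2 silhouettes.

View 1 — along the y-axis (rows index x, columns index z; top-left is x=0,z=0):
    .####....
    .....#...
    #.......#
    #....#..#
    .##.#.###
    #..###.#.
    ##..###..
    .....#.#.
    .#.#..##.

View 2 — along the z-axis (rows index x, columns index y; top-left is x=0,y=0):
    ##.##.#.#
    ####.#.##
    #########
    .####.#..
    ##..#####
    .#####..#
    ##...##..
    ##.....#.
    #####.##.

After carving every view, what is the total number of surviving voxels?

full grid |V| = 729
after view 1 [y-axis, 32 of 81 cells solid] → remaining = 288
after view 2 [z-axis, 54 of 81 cells solid] → remaining = 190

remaining voxels: 190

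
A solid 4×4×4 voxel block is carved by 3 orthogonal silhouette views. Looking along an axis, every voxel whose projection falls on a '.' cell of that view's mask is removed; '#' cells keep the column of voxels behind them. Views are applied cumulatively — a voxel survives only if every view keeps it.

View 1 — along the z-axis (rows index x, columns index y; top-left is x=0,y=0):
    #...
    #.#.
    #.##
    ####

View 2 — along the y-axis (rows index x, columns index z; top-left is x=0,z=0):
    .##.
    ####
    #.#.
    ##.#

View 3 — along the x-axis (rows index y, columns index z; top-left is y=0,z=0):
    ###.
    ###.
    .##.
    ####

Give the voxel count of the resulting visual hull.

before carving: 64 voxels (4×4×4)
[1] z-view keeps 10 columns → grid now 40
[2] y-view keeps 11 columns → grid now 28
[3] x-view keeps 12 columns → grid now 20

voxel count = 20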